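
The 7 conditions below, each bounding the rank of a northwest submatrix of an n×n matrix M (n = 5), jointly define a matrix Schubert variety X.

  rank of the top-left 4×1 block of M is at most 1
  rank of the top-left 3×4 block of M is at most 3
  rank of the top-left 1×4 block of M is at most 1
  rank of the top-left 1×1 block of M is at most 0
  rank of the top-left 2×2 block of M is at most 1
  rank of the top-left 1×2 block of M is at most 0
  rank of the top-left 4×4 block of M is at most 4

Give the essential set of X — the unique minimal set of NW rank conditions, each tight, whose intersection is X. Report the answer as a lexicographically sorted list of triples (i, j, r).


Propagating the 7 rank bounds to every northwest block:

  i=1: 0 | 0 | 1 | 1 | 1
  i=2: 1 | 1 | 2 | 2 | 2
  i=3: 1 | 2 | 3 | 3 | 3
  i=4: 1 | 2 | 3 | 4 | 4
  i=5: 1 | 2 | 3 | 4 | 5

hence w(1..5) = (3, 1, 2, 4, 5).

ℓ(w)=2; the 1 essential cell (i,j,r):

[(1, 2, 0)]


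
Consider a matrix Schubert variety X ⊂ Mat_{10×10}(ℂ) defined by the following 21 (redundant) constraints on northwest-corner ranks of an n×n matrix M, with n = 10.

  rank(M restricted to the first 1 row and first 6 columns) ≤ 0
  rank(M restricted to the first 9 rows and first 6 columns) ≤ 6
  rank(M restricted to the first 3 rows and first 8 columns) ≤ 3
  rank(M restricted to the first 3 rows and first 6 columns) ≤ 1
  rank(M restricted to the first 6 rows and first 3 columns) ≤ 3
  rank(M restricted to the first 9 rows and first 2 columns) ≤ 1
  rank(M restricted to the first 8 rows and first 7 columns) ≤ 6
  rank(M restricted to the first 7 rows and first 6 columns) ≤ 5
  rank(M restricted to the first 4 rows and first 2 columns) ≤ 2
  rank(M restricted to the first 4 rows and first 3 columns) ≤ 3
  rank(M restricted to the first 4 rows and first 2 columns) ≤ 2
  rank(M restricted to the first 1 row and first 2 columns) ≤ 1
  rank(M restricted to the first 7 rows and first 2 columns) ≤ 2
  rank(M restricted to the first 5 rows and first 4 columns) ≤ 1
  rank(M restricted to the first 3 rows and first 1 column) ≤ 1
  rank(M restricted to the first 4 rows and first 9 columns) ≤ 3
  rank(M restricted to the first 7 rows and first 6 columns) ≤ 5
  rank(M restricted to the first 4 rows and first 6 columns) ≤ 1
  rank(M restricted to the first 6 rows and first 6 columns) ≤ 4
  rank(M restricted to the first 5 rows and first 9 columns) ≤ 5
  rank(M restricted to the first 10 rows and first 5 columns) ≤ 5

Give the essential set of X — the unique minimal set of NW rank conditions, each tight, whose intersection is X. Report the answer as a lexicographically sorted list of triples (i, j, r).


The tightest implied rank at each (i,j), from the 21 conditions:

  row 1: 0, 0, 0, 0, 0, 0, 1, 1, 1, 1
  row 2: 1, 1, 1, 1, 1, 1, 2, 2, 2, 2
  row 3: 1, 1, 1, 1, 1, 1, 2, 3, 3, 3
  row 4: 1, 1, 1, 1, 1, 1, 2, 3, 3, 4
  row 5: 1, 1, 1, 1, 2, 2, 3, 4, 4, 5
  row 6: 1, 1, 2, 2, 3, 3, 4, 5, 5, 6
  row 7: 1, 1, 2, 3, 4, 4, 5, 6, 6, 7
  row 8: 1, 1, 2, 3, 4, 5, 6, 7, 7, 8
  row 9: 1, 1, 2, 3, 4, 5, 6, 7, 8, 9
  row 10: 1, 2, 3, 4, 5, 6, 7, 8, 9, 10

giving w = (7, 1, 8, 10, 5, 3, 4, 6, 9, 2) via Δ²R.

5 SE-corners of the 24-cell Rothe diagram give Ess(w):

[(1, 6, 0), (4, 6, 1), (4, 9, 3), (5, 4, 1), (9, 2, 1)]


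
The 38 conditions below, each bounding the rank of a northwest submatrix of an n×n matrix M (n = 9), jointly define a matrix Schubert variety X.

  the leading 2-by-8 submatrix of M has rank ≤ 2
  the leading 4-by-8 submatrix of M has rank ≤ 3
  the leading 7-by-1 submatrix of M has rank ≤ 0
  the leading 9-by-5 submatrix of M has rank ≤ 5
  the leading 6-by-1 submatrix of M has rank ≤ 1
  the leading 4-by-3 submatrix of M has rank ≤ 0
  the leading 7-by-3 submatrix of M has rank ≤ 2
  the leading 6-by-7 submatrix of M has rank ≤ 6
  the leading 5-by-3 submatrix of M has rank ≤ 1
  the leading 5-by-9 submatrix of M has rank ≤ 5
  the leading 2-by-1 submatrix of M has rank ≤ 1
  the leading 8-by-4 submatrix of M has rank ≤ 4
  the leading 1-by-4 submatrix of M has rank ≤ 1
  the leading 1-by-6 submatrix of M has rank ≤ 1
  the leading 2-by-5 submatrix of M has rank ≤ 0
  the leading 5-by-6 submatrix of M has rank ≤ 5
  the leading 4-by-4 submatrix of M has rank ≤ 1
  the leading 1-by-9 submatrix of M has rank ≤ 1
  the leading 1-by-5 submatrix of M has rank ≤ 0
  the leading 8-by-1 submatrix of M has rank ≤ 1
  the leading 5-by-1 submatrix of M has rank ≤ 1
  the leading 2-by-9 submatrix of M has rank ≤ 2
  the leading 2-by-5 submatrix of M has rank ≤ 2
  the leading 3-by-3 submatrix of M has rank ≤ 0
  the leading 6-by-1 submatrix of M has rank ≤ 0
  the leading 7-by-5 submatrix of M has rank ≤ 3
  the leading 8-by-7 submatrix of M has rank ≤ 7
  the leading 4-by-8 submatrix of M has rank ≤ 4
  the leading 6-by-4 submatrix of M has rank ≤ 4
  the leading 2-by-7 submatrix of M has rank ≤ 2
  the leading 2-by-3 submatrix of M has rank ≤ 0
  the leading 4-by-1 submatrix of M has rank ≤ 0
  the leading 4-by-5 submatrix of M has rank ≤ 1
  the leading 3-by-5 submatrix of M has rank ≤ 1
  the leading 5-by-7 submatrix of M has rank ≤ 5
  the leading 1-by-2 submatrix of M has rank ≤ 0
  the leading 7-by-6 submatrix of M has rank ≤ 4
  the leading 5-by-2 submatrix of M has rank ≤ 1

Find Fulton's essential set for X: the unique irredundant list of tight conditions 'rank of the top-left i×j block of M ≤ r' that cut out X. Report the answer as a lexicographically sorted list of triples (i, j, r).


Propagating the 38 rank bounds to every northwest block:

  row 1: 0  0  0  0  0  1  1  1  1
  row 2: 0  0  0  0  0  1  2  2  2
  row 3: 0  0  0  1  1  2  3  3  3
  row 4: 0  0  0  1  1  2  3  3  4
  row 5: 0  1  1  2  2  3  4  4  5
  row 6: 0  1  2  3  3  4  5  5  6
  row 7: 0  1  2  3  3  4  5  6  7
  row 8: 1  2  3  4  4  5  6  7  8
  row 9: 1  2  3  4  5  6  7  8  9

giving w = (6, 7, 4, 9, 2, 3, 8, 1, 5) via Δ²R.

|D(w)|=22, |Ess(w)|=6:

[(2, 5, 0), (4, 3, 0), (4, 5, 1), (4, 8, 3), (7, 1, 0), (7, 5, 3)]


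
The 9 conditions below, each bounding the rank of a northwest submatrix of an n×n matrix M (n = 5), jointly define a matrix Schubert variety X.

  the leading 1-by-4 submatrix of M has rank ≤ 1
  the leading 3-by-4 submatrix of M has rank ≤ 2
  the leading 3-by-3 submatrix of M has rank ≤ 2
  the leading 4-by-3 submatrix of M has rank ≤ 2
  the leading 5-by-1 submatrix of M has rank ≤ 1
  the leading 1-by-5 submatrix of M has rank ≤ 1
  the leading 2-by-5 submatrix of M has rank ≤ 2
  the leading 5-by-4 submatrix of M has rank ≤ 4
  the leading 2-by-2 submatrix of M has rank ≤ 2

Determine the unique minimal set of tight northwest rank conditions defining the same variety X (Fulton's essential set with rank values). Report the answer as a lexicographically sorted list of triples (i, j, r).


Reconstructing r_w from the 9 given conditions:

  i=1: 1 | 1 | 1 | 1 | 1
  i=2: 1 | 2 | 2 | 2 | 2
  i=3: 1 | 2 | 2 | 2 | 3
  i=4: 1 | 2 | 2 | 3 | 4
  i=5: 1 | 2 | 3 | 4 | 5

hence w(1..5) = (1, 2, 5, 4, 3).

D(w) has 3 cells with 2 SE-corners; essential set:

[(3, 4, 2), (4, 3, 2)]


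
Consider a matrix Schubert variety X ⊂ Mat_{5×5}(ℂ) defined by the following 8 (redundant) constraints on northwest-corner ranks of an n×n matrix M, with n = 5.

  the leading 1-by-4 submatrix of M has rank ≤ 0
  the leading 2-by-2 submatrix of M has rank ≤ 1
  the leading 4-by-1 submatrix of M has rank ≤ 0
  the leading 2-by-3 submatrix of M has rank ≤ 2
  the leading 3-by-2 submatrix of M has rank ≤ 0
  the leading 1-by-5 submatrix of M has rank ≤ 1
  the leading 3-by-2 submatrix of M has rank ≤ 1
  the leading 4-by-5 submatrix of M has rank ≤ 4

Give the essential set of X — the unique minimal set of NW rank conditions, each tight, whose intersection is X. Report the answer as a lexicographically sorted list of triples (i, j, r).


The tightest implied rank at each (i,j), from the 8 conditions:

  i=1: 0 0 0 0 1
  i=2: 0 0 1 1 2
  i=3: 0 0 1 2 3
  i=4: 0 1 2 3 4
  i=5: 1 2 3 4 5

second differences of R give the permutation w = (5, 3, 4, 2, 1).

3 SE-corners of the 9-cell Rothe diagram give Ess(w):

[(1, 4, 0), (3, 2, 0), (4, 1, 0)]


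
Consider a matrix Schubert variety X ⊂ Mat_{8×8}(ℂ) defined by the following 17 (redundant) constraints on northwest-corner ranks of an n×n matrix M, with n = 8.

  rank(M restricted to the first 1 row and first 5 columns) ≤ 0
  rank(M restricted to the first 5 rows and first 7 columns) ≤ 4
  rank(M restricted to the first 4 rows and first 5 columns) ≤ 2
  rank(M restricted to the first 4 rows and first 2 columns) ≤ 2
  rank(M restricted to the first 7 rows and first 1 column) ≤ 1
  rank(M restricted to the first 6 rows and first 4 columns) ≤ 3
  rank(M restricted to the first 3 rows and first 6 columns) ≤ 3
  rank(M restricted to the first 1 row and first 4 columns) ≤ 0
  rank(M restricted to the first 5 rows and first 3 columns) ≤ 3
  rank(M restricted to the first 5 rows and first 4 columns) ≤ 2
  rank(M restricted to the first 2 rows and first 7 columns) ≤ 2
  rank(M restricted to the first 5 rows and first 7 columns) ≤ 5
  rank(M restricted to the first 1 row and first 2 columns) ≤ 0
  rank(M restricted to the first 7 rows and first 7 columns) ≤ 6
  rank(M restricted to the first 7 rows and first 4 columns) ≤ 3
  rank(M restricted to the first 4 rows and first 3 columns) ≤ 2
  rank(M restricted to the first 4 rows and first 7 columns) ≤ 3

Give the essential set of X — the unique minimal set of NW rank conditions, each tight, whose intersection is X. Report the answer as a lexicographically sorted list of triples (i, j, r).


Recovering R(i,j) via the rank-extension bound from the 17 conditions:

  i=1: 0  0  0  0  0  1  1  1
  i=2: 1  1  1  1  1  2  2  2
  i=3: 1  2  2  2  2  3  3  3
  i=4: 1  2  2  2  2  3  3  4
  i=5: 1  2  2  2  3  4  4  5
  i=6: 1  2  3  3  4  5  5  6
  i=7: 1  2  3  3  4  5  6  7
  i=8: 1  2  3  4  5  6  7  8

second differences of R give the permutation w = (6, 1, 2, 8, 5, 3, 7, 4).

|D(w)|=12, |Ess(w)|=5:

[(1, 5, 0), (4, 5, 2), (4, 7, 3), (5, 4, 2), (7, 4, 3)]


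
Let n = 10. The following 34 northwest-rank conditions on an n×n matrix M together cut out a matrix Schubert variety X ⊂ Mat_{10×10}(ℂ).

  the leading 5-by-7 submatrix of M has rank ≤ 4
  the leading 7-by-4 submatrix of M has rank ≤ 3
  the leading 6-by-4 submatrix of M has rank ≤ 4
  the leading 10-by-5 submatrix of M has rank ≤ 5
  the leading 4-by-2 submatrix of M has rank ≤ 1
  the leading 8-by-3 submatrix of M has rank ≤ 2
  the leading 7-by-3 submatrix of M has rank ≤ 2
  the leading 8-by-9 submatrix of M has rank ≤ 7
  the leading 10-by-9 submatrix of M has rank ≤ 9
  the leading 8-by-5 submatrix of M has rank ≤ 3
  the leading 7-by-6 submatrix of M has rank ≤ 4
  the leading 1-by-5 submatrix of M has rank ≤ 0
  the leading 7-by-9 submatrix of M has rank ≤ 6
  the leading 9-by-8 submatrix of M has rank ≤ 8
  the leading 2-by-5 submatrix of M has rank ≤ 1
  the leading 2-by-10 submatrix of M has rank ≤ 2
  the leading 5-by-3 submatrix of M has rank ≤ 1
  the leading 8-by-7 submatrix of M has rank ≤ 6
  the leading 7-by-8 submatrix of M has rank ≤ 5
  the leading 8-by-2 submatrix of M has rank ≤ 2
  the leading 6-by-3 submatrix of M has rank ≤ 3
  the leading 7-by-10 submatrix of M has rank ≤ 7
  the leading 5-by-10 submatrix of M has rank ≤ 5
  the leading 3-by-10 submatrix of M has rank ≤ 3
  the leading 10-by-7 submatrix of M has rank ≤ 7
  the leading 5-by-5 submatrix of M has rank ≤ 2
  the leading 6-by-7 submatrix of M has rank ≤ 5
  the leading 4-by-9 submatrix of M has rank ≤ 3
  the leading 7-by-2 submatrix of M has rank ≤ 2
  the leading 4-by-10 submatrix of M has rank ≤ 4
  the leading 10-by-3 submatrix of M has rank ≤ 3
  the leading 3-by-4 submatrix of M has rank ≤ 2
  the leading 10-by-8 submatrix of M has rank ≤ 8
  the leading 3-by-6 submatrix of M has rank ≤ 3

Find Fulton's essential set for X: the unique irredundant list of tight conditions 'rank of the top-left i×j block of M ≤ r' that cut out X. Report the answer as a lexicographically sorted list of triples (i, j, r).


Computing R[i][j] = min implied NW-rank bound (n=10, 34 conditions):

  R[1]: 0, 0, 0, 0, 0, 1, 1, 1, 1, 1
  R[2]: 1, 1, 1, 1, 1, 2, 2, 2, 2, 2
  R[3]: 1, 1, 1, 2, 2, 3, 3, 3, 3, 3
  R[4]: 1, 1, 1, 2, 2, 3, 3, 3, 3, 4
  R[5]: 1, 1, 1, 2, 2, 3, 4, 4, 4, 5
  R[6]: 1, 2, 2, 3, 3, 4, 5, 5, 5, 6
  R[7]: 1, 2, 2, 3, 3, 4, 5, 5, 6, 7
  R[8]: 1, 2, 2, 3, 3, 4, 5, 6, 7, 8
  R[9]: 1, 2, 3, 4, 4, 5, 6, 7, 8, 9
  R[10]: 1, 2, 3, 4, 5, 6, 7, 8, 9, 10

hence w(1..10) = (6, 1, 4, 10, 7, 2, 9, 8, 3, 5).

D(w) has 21 cells with 7 SE-corners; essential set:

[(1, 5, 0), (4, 9, 3), (5, 3, 1), (5, 5, 2), (7, 8, 5), (8, 3, 2), (8, 5, 3)]


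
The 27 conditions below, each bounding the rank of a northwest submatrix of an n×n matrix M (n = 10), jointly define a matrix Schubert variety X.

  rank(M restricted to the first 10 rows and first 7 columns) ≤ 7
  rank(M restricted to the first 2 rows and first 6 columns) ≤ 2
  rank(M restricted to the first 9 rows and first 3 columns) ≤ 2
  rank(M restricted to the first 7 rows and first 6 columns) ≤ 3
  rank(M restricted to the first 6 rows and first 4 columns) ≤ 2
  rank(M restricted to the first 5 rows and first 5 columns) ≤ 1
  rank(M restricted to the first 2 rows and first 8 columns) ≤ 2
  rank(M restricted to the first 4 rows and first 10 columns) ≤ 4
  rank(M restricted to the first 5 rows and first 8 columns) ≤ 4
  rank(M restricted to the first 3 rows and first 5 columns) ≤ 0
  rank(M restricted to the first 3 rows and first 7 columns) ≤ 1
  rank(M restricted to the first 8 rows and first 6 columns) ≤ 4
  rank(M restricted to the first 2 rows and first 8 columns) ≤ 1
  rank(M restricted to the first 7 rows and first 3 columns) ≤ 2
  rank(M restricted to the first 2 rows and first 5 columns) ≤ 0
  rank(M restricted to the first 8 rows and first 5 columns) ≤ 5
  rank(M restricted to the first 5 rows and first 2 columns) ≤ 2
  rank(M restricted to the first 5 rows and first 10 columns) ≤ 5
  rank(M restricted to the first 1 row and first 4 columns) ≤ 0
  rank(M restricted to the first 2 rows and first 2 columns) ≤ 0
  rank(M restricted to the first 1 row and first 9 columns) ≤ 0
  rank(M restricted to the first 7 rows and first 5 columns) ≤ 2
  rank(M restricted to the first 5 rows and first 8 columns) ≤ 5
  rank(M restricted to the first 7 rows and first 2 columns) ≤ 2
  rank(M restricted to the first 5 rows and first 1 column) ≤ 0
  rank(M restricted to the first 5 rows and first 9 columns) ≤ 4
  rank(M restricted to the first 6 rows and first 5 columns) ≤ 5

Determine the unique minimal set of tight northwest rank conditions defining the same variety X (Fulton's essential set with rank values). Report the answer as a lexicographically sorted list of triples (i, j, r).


The tightest implied rank at each (i,j), from the 27 conditions:

  0 | 0 | 0 | 0 | 0 | 0 | 0 | 0 | 0 | 1
  0 | 0 | 0 | 0 | 0 | 1 | 1 | 1 | 1 | 2
  0 | 0 | 0 | 0 | 0 | 1 | 1 | 2 | 2 | 3
  0 | 1 | 1 | 1 | 1 | 2 | 2 | 3 | 3 | 4
  0 | 1 | 1 | 1 | 1 | 2 | 3 | 4 | 4 | 5
  1 | 2 | 2 | 2 | 2 | 3 | 4 | 5 | 5 | 6
  1 | 2 | 2 | 2 | 2 | 3 | 4 | 5 | 6 | 7
  1 | 2 | 2 | 3 | 3 | 4 | 5 | 6 | 7 | 8
  1 | 2 | 2 | 3 | 4 | 5 | 6 | 7 | 8 | 9
  1 | 2 | 3 | 4 | 5 | 6 | 7 | 8 | 9 | 10

hence w(1..10) = (10, 6, 8, 2, 7, 1, 9, 4, 5, 3).

Fulton essential set (7 of the 30 Rothe cells):

[(1, 9, 0), (3, 5, 0), (3, 7, 1), (5, 1, 0), (5, 5, 1), (7, 5, 2), (9, 3, 2)]


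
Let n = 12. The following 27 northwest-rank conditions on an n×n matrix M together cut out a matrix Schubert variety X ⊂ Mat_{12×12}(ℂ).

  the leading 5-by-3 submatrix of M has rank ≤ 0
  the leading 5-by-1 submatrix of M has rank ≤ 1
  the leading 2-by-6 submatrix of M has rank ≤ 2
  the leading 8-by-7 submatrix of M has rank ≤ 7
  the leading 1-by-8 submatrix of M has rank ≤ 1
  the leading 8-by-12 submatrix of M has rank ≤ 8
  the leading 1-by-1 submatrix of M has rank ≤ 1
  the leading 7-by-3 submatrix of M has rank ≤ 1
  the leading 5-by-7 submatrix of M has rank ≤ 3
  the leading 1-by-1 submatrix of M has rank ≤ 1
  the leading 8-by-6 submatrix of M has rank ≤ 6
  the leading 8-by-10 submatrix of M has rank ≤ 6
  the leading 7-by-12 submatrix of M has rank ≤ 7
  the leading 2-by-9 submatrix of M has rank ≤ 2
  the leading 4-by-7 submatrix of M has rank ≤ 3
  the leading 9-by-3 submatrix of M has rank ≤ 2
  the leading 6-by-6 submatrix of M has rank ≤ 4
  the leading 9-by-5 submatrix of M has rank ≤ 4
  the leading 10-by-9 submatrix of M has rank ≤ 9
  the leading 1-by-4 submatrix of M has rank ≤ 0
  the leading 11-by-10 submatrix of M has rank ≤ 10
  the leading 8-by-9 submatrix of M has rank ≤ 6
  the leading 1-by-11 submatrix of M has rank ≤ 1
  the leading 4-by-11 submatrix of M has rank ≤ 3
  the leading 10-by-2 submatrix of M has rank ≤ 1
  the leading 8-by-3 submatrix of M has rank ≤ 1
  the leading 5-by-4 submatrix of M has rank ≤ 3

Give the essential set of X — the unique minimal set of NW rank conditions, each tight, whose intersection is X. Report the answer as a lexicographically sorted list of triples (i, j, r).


Reconstructing r_w from the 27 given conditions:

  R[1]: 0  0  0  0  1  1  1  1  1  1  1  1
  R[2]: 0  0  0  1  2  2  2  2  2  2  2  2
  R[3]: 0  0  0  1  2  3  3  3  3  3  3  3
  R[4]: 0  0  0  1  2  3  3  3  3  3  3  4
  R[5]: 0  0  0  1  2  3  3  4  4  4  4  5
  R[6]: 1  1  1  2  3  4  4  5  5  5  5  6
  R[7]: 1  1  1  2  3  4  5  6  6  6  6  7
  R[8]: 1  1  1  2  3  4  5  6  6  6  7  8
  R[9]: 1  1  2  3  4  5  6  7  7  7  8  9
  R[10]: 1  1  2  3  4  5  6  7  8  8  9  10
  R[11]: 1  2  3  4  5  6  7  8  9  9  10  11
  R[12]: 1  2  3  4  5  6  7  8  9  10  11  12

giving w = (5, 4, 6, 12, 8, 1, 7, 11, 3, 9, 2, 10) via Δ²R.

D(w) has 30 cells with 7 SE-corners; essential set:

[(1, 4, 0), (4, 11, 3), (5, 3, 0), (5, 7, 3), (8, 3, 1), (8, 10, 6), (10, 2, 1)]


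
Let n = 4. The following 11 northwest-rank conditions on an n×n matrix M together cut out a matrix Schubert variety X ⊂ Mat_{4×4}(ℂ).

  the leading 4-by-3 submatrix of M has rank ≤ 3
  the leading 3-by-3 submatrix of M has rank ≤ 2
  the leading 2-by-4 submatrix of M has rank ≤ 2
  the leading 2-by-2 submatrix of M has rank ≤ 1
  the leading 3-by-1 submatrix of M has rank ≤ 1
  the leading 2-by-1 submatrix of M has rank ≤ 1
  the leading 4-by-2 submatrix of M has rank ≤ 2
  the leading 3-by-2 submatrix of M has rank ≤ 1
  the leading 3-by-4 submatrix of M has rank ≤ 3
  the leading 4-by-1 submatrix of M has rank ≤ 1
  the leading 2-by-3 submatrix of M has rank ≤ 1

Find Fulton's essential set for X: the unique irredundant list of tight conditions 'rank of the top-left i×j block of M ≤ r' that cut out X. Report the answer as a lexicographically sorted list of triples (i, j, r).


Rank table r_w(4×4) implied by the 11 constraints:

  R[1]: 1 1 1 1
  R[2]: 1 1 1 2
  R[3]: 1 1 2 3
  R[4]: 1 2 3 4

giving w = (1, 4, 3, 2) via Δ²R.

Fulton essential set (2 of the 3 Rothe cells):

[(2, 3, 1), (3, 2, 1)]


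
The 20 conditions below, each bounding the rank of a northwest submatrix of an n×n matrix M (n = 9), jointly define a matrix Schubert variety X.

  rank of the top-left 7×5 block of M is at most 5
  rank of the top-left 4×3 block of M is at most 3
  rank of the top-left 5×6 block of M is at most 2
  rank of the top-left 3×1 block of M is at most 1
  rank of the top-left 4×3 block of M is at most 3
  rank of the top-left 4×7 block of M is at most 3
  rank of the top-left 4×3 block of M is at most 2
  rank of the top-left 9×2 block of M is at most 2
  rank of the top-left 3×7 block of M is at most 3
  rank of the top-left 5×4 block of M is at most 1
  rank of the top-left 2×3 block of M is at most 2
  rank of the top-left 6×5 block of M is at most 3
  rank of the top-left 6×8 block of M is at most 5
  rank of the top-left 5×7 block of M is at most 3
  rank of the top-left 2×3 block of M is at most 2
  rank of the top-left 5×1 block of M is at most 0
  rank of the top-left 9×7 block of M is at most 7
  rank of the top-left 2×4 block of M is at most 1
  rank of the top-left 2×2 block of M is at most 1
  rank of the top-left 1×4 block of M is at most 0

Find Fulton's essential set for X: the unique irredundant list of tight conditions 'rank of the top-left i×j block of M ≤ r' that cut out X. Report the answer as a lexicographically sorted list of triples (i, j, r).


Propagating the 20 rank bounds to every northwest block:

  i=1: 0 | 0 | 0 | 0 | 1 | 1 | 1 | 1 | 1
  i=2: 0 | 1 | 1 | 1 | 2 | 2 | 2 | 2 | 2
  i=3: 0 | 1 | 1 | 1 | 2 | 2 | 3 | 3 | 3
  i=4: 0 | 1 | 1 | 1 | 2 | 2 | 3 | 4 | 4
  i=5: 0 | 1 | 1 | 1 | 2 | 2 | 3 | 4 | 5
  i=6: 1 | 2 | 2 | 2 | 3 | 3 | 4 | 5 | 6
  i=7: 1 | 2 | 3 | 3 | 4 | 4 | 5 | 6 | 7
  i=8: 1 | 2 | 3 | 4 | 5 | 5 | 6 | 7 | 8
  i=9: 1 | 2 | 3 | 4 | 5 | 6 | 7 | 8 | 9

reading off 1-entries of Δ²R: w = (5, 2, 7, 8, 9, 1, 3, 4, 6).

Fulton essential set (4 of the 17 Rothe cells):

[(1, 4, 0), (5, 1, 0), (5, 4, 1), (5, 6, 2)]


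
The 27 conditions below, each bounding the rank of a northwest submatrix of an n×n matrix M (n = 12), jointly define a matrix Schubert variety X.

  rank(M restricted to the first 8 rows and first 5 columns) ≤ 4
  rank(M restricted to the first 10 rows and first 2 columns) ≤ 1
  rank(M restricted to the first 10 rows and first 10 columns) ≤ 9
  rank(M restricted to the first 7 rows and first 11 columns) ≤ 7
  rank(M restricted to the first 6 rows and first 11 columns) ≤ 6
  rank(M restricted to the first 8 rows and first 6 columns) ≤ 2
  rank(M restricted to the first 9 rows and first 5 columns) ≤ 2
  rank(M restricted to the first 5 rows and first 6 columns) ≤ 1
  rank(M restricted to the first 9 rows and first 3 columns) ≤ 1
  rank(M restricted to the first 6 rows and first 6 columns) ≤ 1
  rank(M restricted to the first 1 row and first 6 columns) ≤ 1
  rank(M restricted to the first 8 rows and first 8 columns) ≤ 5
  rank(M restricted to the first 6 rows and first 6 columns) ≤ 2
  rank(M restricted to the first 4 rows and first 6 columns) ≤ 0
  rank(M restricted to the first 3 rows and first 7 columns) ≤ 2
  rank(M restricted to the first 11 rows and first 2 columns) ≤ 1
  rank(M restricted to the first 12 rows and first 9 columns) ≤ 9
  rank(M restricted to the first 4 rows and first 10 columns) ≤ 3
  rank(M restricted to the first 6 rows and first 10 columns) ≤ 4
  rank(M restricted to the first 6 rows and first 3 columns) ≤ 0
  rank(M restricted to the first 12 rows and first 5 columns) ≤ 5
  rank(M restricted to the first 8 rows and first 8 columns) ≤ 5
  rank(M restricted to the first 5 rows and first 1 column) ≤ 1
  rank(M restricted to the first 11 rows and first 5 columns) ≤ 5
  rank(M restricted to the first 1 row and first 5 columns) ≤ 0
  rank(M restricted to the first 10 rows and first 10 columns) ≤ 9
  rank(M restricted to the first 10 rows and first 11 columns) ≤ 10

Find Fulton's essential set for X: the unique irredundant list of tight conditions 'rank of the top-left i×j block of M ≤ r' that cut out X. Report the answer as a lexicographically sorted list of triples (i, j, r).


Recovering R(i,j) via the rank-extension bound from the 27 conditions:

  row 1: 0  0  0  0  0  0  1  1  1  1  1  1
  row 2: 0  0  0  0  0  0  1  2  2  2  2  2
  row 3: 0  0  0  0  0  0  1  2  3  3  3  3
  row 4: 0  0  0  0  0  0  1  2  3  3  4  4
  row 5: 0  0  0  1  1  1  2  3  4  4  5  5
  row 6: 0  0  0  1  1  1  2  3  4  4  5  6
  row 7: 1  1  1  2  2  2  3  4  5  5  6  7
  row 8: 1  1  1  2  2  2  3  4  5  6  7  8
  row 9: 1  1  1  2  2  3  4  5  6  7  8  9
  row 10: 1  1  2  3  3  4  5  6  7  8  9  10
  row 11: 1  1  2  3  4  5  6  7  8  9  10  11
  row 12: 1  2  3  4  5  6  7  8  9  10  11  12

the unique w with this rank table is (7, 8, 9, 11, 4, 12, 1, 10, 6, 3, 5, 2).

9 SE-corners of the 43-cell Rothe diagram give Ess(w):

[(4, 6, 0), (4, 10, 3), (6, 3, 0), (6, 6, 1), (6, 10, 4), (8, 6, 2), (9, 3, 1), (9, 5, 2), (11, 2, 1)]


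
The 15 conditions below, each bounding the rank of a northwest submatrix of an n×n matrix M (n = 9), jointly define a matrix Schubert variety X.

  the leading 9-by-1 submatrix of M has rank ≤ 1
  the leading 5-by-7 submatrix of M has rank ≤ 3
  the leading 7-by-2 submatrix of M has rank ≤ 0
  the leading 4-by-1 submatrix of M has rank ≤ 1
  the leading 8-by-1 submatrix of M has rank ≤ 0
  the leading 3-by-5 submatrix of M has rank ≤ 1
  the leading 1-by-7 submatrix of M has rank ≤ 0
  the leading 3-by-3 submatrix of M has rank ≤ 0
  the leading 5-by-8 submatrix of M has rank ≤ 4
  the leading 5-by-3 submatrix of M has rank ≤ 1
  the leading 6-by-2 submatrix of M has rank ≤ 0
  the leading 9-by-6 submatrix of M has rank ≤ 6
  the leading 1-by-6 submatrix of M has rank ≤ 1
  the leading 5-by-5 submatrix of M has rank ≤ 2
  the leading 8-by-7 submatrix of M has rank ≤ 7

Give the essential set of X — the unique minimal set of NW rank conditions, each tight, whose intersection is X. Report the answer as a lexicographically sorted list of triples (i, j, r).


Reconstructing r_w from the 15 given conditions:

  row 1: 0, 0, 0, 0, 0, 0, 0, 1, 1
  row 2: 0, 0, 0, 1, 1, 1, 1, 2, 2
  row 3: 0, 0, 0, 1, 1, 2, 2, 3, 3
  row 4: 0, 0, 1, 2, 2, 3, 3, 4, 4
  row 5: 0, 0, 1, 2, 2, 3, 3, 4, 5
  row 6: 0, 0, 1, 2, 3, 4, 4, 5, 6
  row 7: 0, 0, 1, 2, 3, 4, 5, 6, 7
  row 8: 0, 1, 2, 3, 4, 5, 6, 7, 8
  row 9: 1, 2, 3, 4, 5, 6, 7, 8, 9

so w = (8, 4, 6, 3, 9, 5, 7, 2, 1).

|D(w)|=25, |Ess(w)|=7:

[(1, 7, 0), (3, 3, 0), (3, 5, 1), (5, 5, 2), (5, 7, 3), (7, 2, 0), (8, 1, 0)]


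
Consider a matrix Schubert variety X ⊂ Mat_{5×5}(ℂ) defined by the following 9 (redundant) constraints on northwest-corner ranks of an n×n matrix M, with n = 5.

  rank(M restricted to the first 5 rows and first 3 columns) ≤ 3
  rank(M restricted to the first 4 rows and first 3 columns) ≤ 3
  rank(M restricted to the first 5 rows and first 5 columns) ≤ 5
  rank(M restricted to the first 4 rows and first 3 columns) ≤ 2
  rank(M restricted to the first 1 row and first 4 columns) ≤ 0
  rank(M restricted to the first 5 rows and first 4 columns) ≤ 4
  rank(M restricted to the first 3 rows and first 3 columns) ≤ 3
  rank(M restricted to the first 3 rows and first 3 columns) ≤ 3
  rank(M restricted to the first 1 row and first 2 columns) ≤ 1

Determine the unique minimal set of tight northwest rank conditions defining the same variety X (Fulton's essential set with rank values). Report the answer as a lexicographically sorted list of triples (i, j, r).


Propagating the 9 rank bounds to every northwest block:

  row 1: 0 0 0 0 1
  row 2: 1 1 1 1 2
  row 3: 1 2 2 2 3
  row 4: 1 2 2 3 4
  row 5: 1 2 3 4 5

hence w(1..5) = (5, 1, 2, 4, 3).

|D(w)|=5, |Ess(w)|=2:

[(1, 4, 0), (4, 3, 2)]


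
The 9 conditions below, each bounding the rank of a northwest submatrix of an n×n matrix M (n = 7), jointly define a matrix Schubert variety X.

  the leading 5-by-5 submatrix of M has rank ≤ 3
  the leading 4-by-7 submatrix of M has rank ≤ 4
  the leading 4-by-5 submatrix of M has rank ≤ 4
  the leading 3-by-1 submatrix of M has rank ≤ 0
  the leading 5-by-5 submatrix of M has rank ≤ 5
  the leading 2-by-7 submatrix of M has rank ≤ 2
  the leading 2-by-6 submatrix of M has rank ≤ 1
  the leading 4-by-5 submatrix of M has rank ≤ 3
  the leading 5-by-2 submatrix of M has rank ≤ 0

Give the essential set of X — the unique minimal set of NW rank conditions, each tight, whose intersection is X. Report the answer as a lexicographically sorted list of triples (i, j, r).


Rank table r_w(7×7) implied by the 9 constraints:

  R[1]: 0 | 0 | 1 | 1 | 1 | 1 | 1
  R[2]: 0 | 0 | 1 | 1 | 1 | 1 | 2
  R[3]: 0 | 0 | 1 | 2 | 2 | 2 | 3
  R[4]: 0 | 0 | 1 | 2 | 3 | 3 | 4
  R[5]: 0 | 0 | 1 | 2 | 3 | 4 | 5
  R[6]: 1 | 1 | 2 | 3 | 4 | 5 | 6
  R[7]: 1 | 2 | 3 | 4 | 5 | 6 | 7

reading off 1-entries of Δ²R: w = (3, 7, 4, 5, 6, 1, 2).

ℓ(w)=13; the 2 essential cells (i,j,r):

[(2, 6, 1), (5, 2, 0)]


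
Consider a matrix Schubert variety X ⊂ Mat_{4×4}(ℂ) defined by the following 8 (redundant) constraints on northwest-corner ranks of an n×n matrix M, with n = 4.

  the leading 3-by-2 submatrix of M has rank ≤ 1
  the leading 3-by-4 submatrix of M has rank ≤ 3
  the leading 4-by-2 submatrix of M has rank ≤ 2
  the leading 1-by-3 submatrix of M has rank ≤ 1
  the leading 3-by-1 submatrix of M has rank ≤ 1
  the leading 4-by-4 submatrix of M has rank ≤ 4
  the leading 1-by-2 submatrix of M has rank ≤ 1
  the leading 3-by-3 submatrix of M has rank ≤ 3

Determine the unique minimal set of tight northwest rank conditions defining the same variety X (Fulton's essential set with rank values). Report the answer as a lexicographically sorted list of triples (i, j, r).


Propagating the 8 rank bounds to every northwest block:

  i=1: 1  1  1  1
  i=2: 1  1  2  2
  i=3: 1  1  2  3
  i=4: 1  2  3  4

so w = (1, 3, 4, 2).

Fulton essential set (1 of the 2 Rothe cells):

[(3, 2, 1)]


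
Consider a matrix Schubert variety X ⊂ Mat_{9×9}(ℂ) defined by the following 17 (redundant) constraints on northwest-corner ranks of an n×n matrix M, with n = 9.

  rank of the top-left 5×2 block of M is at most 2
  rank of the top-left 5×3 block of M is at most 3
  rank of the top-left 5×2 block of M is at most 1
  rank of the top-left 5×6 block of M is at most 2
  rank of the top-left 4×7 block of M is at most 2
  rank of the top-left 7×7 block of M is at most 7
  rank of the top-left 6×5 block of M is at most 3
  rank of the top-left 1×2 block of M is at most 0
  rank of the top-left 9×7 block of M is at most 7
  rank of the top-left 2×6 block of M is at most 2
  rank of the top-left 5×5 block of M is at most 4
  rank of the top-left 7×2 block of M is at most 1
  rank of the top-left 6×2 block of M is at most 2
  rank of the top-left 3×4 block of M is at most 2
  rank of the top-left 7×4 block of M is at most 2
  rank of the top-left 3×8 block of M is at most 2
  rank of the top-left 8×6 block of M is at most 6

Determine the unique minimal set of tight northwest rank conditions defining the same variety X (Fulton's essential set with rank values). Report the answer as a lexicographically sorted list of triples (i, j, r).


Computing R[i][j] = min implied NW-rank bound (n=9, 17 conditions):

  i=1: 0 | 0 | 1 | 1 | 1 | 1 | 1 | 1 | 1
  i=2: 1 | 1 | 2 | 2 | 2 | 2 | 2 | 2 | 2
  i=3: 1 | 1 | 2 | 2 | 2 | 2 | 2 | 2 | 3
  i=4: 1 | 1 | 2 | 2 | 2 | 2 | 2 | 3 | 4
  i=5: 1 | 1 | 2 | 2 | 2 | 2 | 3 | 4 | 5
  i=6: 1 | 1 | 2 | 2 | 3 | 3 | 4 | 5 | 6
  i=7: 1 | 1 | 2 | 2 | 3 | 4 | 5 | 6 | 7
  i=8: 1 | 2 | 3 | 3 | 4 | 5 | 6 | 7 | 8
  i=9: 1 | 2 | 3 | 4 | 5 | 6 | 7 | 8 | 9

reading off 1-entries of Δ²R: w = (3, 1, 9, 8, 7, 5, 6, 2, 4).

6 SE-corners of the 21-cell Rothe diagram give Ess(w):

[(1, 2, 0), (3, 8, 2), (4, 7, 2), (5, 6, 2), (7, 2, 1), (7, 4, 2)]


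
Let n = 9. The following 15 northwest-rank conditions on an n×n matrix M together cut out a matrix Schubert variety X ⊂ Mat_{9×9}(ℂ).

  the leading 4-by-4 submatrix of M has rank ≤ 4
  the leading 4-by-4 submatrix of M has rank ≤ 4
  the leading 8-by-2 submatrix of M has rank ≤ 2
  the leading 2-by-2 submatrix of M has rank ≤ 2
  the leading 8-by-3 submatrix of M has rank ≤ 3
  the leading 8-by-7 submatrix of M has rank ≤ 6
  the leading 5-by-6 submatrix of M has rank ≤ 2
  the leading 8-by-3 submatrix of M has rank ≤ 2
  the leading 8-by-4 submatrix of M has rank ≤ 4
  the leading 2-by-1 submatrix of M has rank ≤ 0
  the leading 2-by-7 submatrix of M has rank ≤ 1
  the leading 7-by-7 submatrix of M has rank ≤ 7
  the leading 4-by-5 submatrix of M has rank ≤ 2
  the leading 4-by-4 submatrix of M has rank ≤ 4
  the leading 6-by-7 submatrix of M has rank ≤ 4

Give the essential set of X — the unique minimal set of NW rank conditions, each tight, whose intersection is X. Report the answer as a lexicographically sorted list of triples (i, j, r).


Recovering R(i,j) via the rank-extension bound from the 15 conditions:

  i=1: 0 1 1 1 1 1 1 1 1
  i=2: 0 1 1 1 1 1 1 2 2
  i=3: 1 2 2 2 2 2 2 3 3
  i=4: 1 2 2 2 2 2 3 4 4
  i=5: 1 2 2 2 2 2 3 4 5
  i=6: 1 2 2 3 3 3 4 5 6
  i=7: 1 2 2 3 4 4 5 6 7
  i=8: 1 2 2 3 4 5 6 7 8
  i=9: 1 2 3 4 5 6 7 8 9

hence w(1..9) = (2, 8, 1, 7, 9, 4, 5, 6, 3).

Rothe diagram D(w) (18 cells), 4 SE-corners (essential conditions):

[(2, 1, 0), (2, 7, 1), (5, 6, 2), (8, 3, 2)]


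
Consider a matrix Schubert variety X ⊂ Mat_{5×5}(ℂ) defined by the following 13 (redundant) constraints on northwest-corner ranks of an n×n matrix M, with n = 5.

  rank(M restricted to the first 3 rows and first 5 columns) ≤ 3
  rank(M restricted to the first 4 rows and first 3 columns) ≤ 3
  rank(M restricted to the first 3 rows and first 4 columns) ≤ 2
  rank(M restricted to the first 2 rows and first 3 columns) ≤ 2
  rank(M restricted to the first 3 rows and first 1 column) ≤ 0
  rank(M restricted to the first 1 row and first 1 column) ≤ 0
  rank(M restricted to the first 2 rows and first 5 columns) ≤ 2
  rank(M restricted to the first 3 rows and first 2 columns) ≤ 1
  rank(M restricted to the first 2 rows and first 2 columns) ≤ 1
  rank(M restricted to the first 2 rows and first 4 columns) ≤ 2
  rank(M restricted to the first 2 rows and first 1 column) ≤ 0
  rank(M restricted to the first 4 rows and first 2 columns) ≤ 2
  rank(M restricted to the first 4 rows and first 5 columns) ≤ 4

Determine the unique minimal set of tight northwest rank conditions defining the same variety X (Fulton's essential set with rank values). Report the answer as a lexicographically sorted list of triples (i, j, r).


Recovering R(i,j) via the rank-extension bound from the 13 conditions:

  i=1: 0  1  1  1  1
  i=2: 0  1  2  2  2
  i=3: 0  1  2  2  3
  i=4: 1  2  3  3  4
  i=5: 1  2  3  4  5

hence w(1..5) = (2, 3, 5, 1, 4).

ℓ(w)=4; the 2 essential cells (i,j,r):

[(3, 1, 0), (3, 4, 2)]


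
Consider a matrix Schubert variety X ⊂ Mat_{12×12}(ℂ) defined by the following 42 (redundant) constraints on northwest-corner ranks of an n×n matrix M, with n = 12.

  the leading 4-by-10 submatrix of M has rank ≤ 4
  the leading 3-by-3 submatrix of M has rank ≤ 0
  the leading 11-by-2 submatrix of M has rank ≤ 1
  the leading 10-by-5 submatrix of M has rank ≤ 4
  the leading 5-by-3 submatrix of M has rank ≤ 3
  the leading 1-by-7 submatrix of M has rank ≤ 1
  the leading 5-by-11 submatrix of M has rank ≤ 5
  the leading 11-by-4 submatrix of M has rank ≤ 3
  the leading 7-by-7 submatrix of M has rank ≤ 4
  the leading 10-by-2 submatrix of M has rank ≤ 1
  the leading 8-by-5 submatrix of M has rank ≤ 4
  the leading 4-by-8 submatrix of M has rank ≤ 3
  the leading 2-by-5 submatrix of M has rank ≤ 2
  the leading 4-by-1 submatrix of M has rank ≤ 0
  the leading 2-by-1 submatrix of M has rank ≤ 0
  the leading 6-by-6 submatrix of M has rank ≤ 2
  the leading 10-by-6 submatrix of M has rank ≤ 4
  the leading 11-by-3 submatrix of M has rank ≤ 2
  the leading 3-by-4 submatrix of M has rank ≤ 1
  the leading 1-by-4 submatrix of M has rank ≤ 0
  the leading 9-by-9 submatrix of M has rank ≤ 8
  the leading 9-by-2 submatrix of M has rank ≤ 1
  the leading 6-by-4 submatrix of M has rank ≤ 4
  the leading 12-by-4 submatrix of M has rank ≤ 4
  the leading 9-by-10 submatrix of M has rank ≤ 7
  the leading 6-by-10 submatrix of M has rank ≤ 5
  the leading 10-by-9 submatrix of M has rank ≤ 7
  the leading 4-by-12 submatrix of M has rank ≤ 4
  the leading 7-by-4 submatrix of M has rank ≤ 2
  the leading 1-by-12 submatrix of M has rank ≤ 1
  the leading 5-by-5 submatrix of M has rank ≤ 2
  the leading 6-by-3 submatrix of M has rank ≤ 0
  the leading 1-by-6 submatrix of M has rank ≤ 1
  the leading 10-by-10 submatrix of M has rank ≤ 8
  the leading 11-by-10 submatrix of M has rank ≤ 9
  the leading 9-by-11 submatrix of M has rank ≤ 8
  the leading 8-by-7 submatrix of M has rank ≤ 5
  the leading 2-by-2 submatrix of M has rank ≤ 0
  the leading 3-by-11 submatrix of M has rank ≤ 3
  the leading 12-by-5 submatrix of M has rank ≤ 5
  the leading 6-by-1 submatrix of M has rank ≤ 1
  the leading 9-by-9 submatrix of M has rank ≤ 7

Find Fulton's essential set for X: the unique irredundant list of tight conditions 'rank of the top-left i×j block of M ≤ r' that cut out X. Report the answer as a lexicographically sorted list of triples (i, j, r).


Recovering R(i,j) via the rank-extension bound from the 42 conditions:

  R[1]: 0  0  0  0  1  1  1  1  1  1  1  1
  R[2]: 0  0  0  1  2  2  2  2  2  2  2  2
  R[3]: 0  0  0  1  2  2  3  3  3  3  3  3
  R[4]: 0  0  0  1  2  2  3  3  4  4  4  4
  R[5]: 0  0  0  1  2  2  3  4  5  5  5  5
  R[6]: 0  0  0  1  2  2  3  4  5  5  6  6
  R[7]: 1  1  1  2  3  3  4  5  6  6  7  7
  R[8]: 1  1  2  3  4  4  5  6  7  7  8  8
  R[9]: 1  1  2  3  4  4  5  6  7  7  8  9
  R[10]: 1  1  2  3  4  4  5  6  7  8  9  10
  R[11]: 1  1  2  3  4  5  6  7  8  9  10  11
  R[12]: 1  2  3  4  5  6  7  8  9  10  11  12

reading off 1-entries of Δ²R: w = (5, 4, 7, 9, 8, 11, 1, 3, 12, 10, 6, 2).

8 SE-corners of the 32-cell Rothe diagram give Ess(w):

[(1, 4, 0), (4, 8, 3), (6, 3, 0), (6, 6, 2), (6, 10, 5), (9, 10, 7), (10, 6, 4), (11, 2, 1)]


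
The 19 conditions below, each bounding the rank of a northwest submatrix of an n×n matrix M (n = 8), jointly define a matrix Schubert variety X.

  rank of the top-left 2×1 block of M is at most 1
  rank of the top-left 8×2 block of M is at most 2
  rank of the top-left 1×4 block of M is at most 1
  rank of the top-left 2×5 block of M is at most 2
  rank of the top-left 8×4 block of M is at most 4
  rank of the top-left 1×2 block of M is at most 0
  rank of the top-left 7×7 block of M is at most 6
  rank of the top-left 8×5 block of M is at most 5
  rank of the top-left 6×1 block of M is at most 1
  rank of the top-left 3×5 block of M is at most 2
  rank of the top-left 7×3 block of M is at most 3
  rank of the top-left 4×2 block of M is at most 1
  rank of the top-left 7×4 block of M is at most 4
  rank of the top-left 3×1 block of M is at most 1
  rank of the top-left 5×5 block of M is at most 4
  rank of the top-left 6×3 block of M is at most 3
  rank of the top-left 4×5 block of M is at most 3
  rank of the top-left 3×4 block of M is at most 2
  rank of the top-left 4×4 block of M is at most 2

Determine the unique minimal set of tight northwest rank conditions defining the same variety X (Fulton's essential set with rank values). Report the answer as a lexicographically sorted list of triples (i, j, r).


Rank table r_w(8×8) implied by the 19 constraints:

  0 | 0 | 1 | 1 | 1 | 1 | 1 | 1
  1 | 1 | 2 | 2 | 2 | 2 | 2 | 2
  1 | 1 | 2 | 2 | 2 | 3 | 3 | 3
  1 | 1 | 2 | 2 | 3 | 4 | 4 | 4
  1 | 2 | 3 | 3 | 4 | 5 | 5 | 5
  1 | 2 | 3 | 4 | 5 | 6 | 6 | 6
  1 | 2 | 3 | 4 | 5 | 6 | 6 | 7
  1 | 2 | 3 | 4 | 5 | 6 | 7 | 8

hence w(1..8) = (3, 1, 6, 5, 2, 4, 8, 7).

Rothe diagram D(w) (8 cells), 5 SE-corners (essential conditions):

[(1, 2, 0), (3, 5, 2), (4, 2, 1), (4, 4, 2), (7, 7, 6)]


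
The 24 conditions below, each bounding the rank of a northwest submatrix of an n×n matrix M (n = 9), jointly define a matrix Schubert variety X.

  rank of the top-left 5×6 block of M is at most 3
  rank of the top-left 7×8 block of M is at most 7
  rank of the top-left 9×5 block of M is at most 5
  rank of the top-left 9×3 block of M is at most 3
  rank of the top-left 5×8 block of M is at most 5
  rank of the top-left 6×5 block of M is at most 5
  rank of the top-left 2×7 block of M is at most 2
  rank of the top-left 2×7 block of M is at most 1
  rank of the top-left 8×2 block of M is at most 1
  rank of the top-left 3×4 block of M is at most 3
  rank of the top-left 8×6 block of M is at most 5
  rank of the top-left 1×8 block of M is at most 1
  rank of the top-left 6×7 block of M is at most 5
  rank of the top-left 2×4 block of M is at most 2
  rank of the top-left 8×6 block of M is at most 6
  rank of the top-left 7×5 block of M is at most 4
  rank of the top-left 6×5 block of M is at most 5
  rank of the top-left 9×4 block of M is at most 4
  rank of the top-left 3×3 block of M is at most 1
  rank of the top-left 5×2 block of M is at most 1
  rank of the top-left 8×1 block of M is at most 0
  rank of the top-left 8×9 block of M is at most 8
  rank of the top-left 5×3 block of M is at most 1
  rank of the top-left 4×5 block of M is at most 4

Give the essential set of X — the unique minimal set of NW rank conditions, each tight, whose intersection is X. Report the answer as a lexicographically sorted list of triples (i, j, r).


Propagating the 24 rank bounds to every northwest block:

  0  1  1  1  1  1  1  1  1
  0  1  1  1  1  1  1  2  2
  0  1  1  2  2  2  2  3  3
  0  1  1  2  3  3  3  4  4
  0  1  1  2  3  3  4  5  5
  0  1  2  3  4  4  5  6  6
  0  1  2  3  4  5  6  7  7
  0  1  2  3  4  5  6  7  8
  1  2  3  4  5  6  7  8  9

reading off 1-entries of Δ²R: w = (2, 8, 4, 5, 7, 3, 6, 9, 1).

Fulton essential set (4 of the 17 Rothe cells):

[(2, 7, 1), (5, 3, 1), (5, 6, 3), (8, 1, 0)]
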